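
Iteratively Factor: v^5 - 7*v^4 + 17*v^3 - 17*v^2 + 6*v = (v - 1)*(v^4 - 6*v^3 + 11*v^2 - 6*v) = (v - 3)*(v - 1)*(v^3 - 3*v^2 + 2*v) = (v - 3)*(v - 1)^2*(v^2 - 2*v) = v*(v - 3)*(v - 1)^2*(v - 2)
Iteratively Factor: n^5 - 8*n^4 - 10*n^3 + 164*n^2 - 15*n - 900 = (n - 5)*(n^4 - 3*n^3 - 25*n^2 + 39*n + 180) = (n - 5)*(n - 4)*(n^3 + n^2 - 21*n - 45) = (n - 5)^2*(n - 4)*(n^2 + 6*n + 9) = (n - 5)^2*(n - 4)*(n + 3)*(n + 3)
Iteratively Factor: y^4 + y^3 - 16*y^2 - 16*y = (y + 1)*(y^3 - 16*y) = y*(y + 1)*(y^2 - 16) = y*(y - 4)*(y + 1)*(y + 4)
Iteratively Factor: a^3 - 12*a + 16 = (a + 4)*(a^2 - 4*a + 4) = (a - 2)*(a + 4)*(a - 2)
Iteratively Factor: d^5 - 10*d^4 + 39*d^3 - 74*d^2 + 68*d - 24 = (d - 1)*(d^4 - 9*d^3 + 30*d^2 - 44*d + 24) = (d - 2)*(d - 1)*(d^3 - 7*d^2 + 16*d - 12) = (d - 2)^2*(d - 1)*(d^2 - 5*d + 6) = (d - 3)*(d - 2)^2*(d - 1)*(d - 2)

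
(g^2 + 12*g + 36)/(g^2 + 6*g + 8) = (g^2 + 12*g + 36)/(g^2 + 6*g + 8)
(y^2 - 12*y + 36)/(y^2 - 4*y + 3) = (y^2 - 12*y + 36)/(y^2 - 4*y + 3)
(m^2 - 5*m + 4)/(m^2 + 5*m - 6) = (m - 4)/(m + 6)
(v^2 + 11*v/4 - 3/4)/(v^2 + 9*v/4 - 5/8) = 2*(v + 3)/(2*v + 5)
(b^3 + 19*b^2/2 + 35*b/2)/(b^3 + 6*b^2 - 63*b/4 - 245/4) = 2*b/(2*b - 7)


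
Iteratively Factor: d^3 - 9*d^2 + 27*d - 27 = (d - 3)*(d^2 - 6*d + 9) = (d - 3)^2*(d - 3)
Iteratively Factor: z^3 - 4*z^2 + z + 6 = (z - 3)*(z^2 - z - 2) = (z - 3)*(z + 1)*(z - 2)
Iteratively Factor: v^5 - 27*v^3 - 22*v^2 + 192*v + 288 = (v + 3)*(v^4 - 3*v^3 - 18*v^2 + 32*v + 96) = (v + 2)*(v + 3)*(v^3 - 5*v^2 - 8*v + 48) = (v - 4)*(v + 2)*(v + 3)*(v^2 - v - 12) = (v - 4)^2*(v + 2)*(v + 3)*(v + 3)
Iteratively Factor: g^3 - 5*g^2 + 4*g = (g)*(g^2 - 5*g + 4) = g*(g - 4)*(g - 1)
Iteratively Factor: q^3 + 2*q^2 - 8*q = (q)*(q^2 + 2*q - 8) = q*(q - 2)*(q + 4)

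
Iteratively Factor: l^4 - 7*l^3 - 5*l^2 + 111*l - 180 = (l - 3)*(l^3 - 4*l^2 - 17*l + 60) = (l - 3)*(l + 4)*(l^2 - 8*l + 15) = (l - 5)*(l - 3)*(l + 4)*(l - 3)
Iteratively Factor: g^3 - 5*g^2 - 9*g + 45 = (g - 5)*(g^2 - 9) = (g - 5)*(g + 3)*(g - 3)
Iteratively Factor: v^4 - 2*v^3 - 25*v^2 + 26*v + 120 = (v + 2)*(v^3 - 4*v^2 - 17*v + 60) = (v + 2)*(v + 4)*(v^2 - 8*v + 15) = (v - 5)*(v + 2)*(v + 4)*(v - 3)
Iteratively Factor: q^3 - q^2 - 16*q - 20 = (q + 2)*(q^2 - 3*q - 10) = (q + 2)^2*(q - 5)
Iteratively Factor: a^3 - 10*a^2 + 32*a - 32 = (a - 2)*(a^2 - 8*a + 16) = (a - 4)*(a - 2)*(a - 4)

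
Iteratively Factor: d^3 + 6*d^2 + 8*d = (d)*(d^2 + 6*d + 8) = d*(d + 2)*(d + 4)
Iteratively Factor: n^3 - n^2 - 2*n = (n - 2)*(n^2 + n) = (n - 2)*(n + 1)*(n)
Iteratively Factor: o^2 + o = (o + 1)*(o)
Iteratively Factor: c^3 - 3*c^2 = (c - 3)*(c^2) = c*(c - 3)*(c)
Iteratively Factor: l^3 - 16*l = (l + 4)*(l^2 - 4*l) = (l - 4)*(l + 4)*(l)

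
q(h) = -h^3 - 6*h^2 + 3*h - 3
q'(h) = -3*h^2 - 12*h + 3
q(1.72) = -20.68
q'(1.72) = -26.52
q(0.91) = -5.99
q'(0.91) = -10.40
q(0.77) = -4.70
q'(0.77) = -8.02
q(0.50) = -3.12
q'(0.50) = -3.75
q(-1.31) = -14.98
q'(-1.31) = 13.57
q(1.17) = -9.31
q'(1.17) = -15.15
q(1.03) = -7.37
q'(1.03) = -12.54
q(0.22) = -2.64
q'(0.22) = 0.21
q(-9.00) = 213.00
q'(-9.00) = -132.00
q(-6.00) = -21.00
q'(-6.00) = -33.00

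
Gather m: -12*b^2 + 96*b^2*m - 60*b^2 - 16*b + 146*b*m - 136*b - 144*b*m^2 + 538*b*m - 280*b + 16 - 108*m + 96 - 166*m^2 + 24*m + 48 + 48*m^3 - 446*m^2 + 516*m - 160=-72*b^2 - 432*b + 48*m^3 + m^2*(-144*b - 612) + m*(96*b^2 + 684*b + 432)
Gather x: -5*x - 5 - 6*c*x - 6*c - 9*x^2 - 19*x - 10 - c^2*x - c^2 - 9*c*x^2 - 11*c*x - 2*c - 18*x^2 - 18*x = -c^2 - 8*c + x^2*(-9*c - 27) + x*(-c^2 - 17*c - 42) - 15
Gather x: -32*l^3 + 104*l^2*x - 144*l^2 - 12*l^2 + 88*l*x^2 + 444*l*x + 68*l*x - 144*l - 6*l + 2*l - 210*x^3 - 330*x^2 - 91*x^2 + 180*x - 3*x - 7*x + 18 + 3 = -32*l^3 - 156*l^2 - 148*l - 210*x^3 + x^2*(88*l - 421) + x*(104*l^2 + 512*l + 170) + 21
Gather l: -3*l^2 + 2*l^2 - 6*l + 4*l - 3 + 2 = -l^2 - 2*l - 1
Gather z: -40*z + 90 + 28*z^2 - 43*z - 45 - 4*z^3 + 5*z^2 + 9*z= -4*z^3 + 33*z^2 - 74*z + 45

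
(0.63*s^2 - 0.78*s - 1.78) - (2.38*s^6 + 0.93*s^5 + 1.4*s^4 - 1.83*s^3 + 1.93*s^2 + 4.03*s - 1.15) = -2.38*s^6 - 0.93*s^5 - 1.4*s^4 + 1.83*s^3 - 1.3*s^2 - 4.81*s - 0.63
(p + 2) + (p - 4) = 2*p - 2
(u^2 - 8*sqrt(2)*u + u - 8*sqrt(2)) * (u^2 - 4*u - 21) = u^4 - 8*sqrt(2)*u^3 - 3*u^3 - 25*u^2 + 24*sqrt(2)*u^2 - 21*u + 200*sqrt(2)*u + 168*sqrt(2)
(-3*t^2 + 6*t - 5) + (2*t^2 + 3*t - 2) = -t^2 + 9*t - 7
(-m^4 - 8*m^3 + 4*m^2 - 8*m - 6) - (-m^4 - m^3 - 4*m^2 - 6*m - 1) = -7*m^3 + 8*m^2 - 2*m - 5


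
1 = 1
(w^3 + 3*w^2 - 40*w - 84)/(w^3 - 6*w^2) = 1 + 9/w + 14/w^2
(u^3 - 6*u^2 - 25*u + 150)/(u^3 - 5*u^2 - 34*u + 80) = (u^2 - 11*u + 30)/(u^2 - 10*u + 16)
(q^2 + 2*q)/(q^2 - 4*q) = (q + 2)/(q - 4)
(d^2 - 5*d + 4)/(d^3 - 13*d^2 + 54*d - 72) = (d - 1)/(d^2 - 9*d + 18)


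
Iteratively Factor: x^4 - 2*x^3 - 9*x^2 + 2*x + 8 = (x + 2)*(x^3 - 4*x^2 - x + 4) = (x - 1)*(x + 2)*(x^2 - 3*x - 4) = (x - 4)*(x - 1)*(x + 2)*(x + 1)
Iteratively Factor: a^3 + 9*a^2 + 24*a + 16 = (a + 4)*(a^2 + 5*a + 4) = (a + 1)*(a + 4)*(a + 4)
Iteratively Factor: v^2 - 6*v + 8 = (v - 2)*(v - 4)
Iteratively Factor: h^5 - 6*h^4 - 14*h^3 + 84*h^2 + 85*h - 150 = (h + 3)*(h^4 - 9*h^3 + 13*h^2 + 45*h - 50) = (h - 5)*(h + 3)*(h^3 - 4*h^2 - 7*h + 10) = (h - 5)*(h + 2)*(h + 3)*(h^2 - 6*h + 5) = (h - 5)^2*(h + 2)*(h + 3)*(h - 1)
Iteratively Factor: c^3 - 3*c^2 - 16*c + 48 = (c - 4)*(c^2 + c - 12) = (c - 4)*(c + 4)*(c - 3)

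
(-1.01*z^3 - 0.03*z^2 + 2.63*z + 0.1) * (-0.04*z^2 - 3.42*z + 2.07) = 0.0404*z^5 + 3.4554*z^4 - 2.0933*z^3 - 9.0607*z^2 + 5.1021*z + 0.207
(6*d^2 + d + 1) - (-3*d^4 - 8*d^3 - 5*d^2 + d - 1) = 3*d^4 + 8*d^3 + 11*d^2 + 2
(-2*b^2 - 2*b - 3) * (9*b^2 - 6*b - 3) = -18*b^4 - 6*b^3 - 9*b^2 + 24*b + 9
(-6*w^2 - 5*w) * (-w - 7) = 6*w^3 + 47*w^2 + 35*w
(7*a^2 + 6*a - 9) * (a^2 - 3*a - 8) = 7*a^4 - 15*a^3 - 83*a^2 - 21*a + 72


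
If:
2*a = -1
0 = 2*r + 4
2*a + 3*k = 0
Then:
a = -1/2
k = 1/3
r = -2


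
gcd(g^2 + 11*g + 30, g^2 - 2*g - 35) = g + 5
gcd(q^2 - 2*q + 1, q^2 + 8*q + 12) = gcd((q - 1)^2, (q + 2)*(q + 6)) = 1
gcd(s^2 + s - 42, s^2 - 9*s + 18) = s - 6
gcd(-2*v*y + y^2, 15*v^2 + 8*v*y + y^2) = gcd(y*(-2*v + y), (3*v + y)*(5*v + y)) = 1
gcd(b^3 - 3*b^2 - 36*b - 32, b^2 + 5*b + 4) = b^2 + 5*b + 4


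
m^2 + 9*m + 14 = (m + 2)*(m + 7)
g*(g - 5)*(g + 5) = g^3 - 25*g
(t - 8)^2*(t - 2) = t^3 - 18*t^2 + 96*t - 128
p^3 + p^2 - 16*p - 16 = (p - 4)*(p + 1)*(p + 4)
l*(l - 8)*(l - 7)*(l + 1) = l^4 - 14*l^3 + 41*l^2 + 56*l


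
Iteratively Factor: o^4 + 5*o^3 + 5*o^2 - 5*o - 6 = (o - 1)*(o^3 + 6*o^2 + 11*o + 6) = (o - 1)*(o + 3)*(o^2 + 3*o + 2) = (o - 1)*(o + 1)*(o + 3)*(o + 2)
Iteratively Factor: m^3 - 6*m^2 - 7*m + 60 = (m + 3)*(m^2 - 9*m + 20) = (m - 5)*(m + 3)*(m - 4)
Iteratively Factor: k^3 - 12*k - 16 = (k + 2)*(k^2 - 2*k - 8) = (k + 2)^2*(k - 4)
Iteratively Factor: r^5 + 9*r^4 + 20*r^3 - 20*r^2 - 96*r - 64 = (r + 1)*(r^4 + 8*r^3 + 12*r^2 - 32*r - 64) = (r + 1)*(r + 4)*(r^3 + 4*r^2 - 4*r - 16) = (r + 1)*(r + 2)*(r + 4)*(r^2 + 2*r - 8) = (r + 1)*(r + 2)*(r + 4)^2*(r - 2)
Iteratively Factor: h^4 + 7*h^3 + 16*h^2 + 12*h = (h)*(h^3 + 7*h^2 + 16*h + 12) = h*(h + 2)*(h^2 + 5*h + 6) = h*(h + 2)*(h + 3)*(h + 2)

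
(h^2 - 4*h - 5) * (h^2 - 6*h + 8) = h^4 - 10*h^3 + 27*h^2 - 2*h - 40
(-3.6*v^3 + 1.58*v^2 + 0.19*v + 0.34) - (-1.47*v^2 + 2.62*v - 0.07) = -3.6*v^3 + 3.05*v^2 - 2.43*v + 0.41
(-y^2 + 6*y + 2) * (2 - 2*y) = 2*y^3 - 14*y^2 + 8*y + 4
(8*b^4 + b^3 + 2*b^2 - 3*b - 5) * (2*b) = 16*b^5 + 2*b^4 + 4*b^3 - 6*b^2 - 10*b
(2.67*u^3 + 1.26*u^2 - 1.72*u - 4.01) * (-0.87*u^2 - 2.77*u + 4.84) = -2.3229*u^5 - 8.4921*u^4 + 10.929*u^3 + 14.3515*u^2 + 2.7829*u - 19.4084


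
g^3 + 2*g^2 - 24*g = g*(g - 4)*(g + 6)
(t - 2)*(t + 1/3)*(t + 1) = t^3 - 2*t^2/3 - 7*t/3 - 2/3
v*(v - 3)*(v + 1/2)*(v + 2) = v^4 - v^3/2 - 13*v^2/2 - 3*v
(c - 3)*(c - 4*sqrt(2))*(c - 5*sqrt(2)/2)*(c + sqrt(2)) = c^4 - 11*sqrt(2)*c^3/2 - 3*c^3 + 7*c^2 + 33*sqrt(2)*c^2/2 - 21*c + 20*sqrt(2)*c - 60*sqrt(2)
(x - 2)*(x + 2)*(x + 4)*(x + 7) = x^4 + 11*x^3 + 24*x^2 - 44*x - 112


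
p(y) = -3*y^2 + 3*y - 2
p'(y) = 3 - 6*y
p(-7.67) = -201.50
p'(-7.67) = 49.02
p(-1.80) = -17.12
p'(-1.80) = 13.80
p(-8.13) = -224.68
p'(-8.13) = 51.78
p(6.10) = -95.33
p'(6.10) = -33.60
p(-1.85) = -17.82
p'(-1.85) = 14.10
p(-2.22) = -23.45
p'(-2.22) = 16.32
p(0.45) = -1.26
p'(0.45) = 0.30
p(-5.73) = -117.69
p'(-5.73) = 37.38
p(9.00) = -218.00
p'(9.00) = -51.00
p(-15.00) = -722.00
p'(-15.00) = 93.00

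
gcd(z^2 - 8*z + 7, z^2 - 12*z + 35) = z - 7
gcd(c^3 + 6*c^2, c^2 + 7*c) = c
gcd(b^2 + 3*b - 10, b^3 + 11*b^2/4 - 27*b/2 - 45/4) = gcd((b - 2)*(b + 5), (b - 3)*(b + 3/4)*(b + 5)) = b + 5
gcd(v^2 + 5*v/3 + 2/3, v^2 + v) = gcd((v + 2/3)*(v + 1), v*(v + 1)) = v + 1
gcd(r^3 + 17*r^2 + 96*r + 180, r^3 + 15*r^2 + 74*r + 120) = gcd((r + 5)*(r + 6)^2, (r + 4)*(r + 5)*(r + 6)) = r^2 + 11*r + 30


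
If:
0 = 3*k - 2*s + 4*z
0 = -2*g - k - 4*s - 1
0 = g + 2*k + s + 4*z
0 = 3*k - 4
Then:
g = -37/6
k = 4/3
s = 5/2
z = 1/4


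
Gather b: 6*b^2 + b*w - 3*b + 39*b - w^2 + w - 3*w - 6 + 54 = 6*b^2 + b*(w + 36) - w^2 - 2*w + 48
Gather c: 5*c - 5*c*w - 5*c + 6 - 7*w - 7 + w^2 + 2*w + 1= -5*c*w + w^2 - 5*w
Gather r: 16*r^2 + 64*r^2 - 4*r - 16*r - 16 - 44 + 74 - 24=80*r^2 - 20*r - 10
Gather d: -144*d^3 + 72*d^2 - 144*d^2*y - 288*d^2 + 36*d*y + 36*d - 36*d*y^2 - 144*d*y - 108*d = -144*d^3 + d^2*(-144*y - 216) + d*(-36*y^2 - 108*y - 72)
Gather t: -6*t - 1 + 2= 1 - 6*t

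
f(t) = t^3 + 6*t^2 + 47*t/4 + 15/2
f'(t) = 3*t^2 + 12*t + 47/4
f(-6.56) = -93.68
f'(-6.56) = 62.13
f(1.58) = 44.99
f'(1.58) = 38.20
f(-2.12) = 0.03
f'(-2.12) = -0.21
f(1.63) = 46.92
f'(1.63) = 39.28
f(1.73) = 50.96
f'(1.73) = 41.49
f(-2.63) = -0.09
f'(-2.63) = 0.94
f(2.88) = 114.99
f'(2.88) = 71.19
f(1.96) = 61.11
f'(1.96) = 46.79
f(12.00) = 2740.50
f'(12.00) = 587.75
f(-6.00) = -63.00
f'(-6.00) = 47.75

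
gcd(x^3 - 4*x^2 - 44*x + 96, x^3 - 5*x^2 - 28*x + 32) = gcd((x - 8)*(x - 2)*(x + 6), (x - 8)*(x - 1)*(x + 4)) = x - 8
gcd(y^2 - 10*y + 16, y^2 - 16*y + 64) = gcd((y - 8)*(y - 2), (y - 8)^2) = y - 8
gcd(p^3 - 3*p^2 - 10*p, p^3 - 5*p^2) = p^2 - 5*p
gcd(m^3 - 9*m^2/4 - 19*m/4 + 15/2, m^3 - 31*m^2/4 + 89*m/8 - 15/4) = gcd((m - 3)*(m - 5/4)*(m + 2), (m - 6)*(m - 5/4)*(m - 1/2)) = m - 5/4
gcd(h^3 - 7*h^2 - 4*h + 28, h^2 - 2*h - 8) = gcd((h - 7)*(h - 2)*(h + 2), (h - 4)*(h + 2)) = h + 2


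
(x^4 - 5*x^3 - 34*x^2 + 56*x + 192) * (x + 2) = x^5 - 3*x^4 - 44*x^3 - 12*x^2 + 304*x + 384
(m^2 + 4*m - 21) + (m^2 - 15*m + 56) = 2*m^2 - 11*m + 35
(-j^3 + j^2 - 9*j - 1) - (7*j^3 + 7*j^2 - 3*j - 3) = -8*j^3 - 6*j^2 - 6*j + 2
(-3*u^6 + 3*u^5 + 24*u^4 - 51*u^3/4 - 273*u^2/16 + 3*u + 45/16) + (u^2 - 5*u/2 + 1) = -3*u^6 + 3*u^5 + 24*u^4 - 51*u^3/4 - 257*u^2/16 + u/2 + 61/16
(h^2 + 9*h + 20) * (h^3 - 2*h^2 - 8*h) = h^5 + 7*h^4 - 6*h^3 - 112*h^2 - 160*h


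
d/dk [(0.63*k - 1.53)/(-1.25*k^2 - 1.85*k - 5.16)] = (0.7875*k^2 - 3.825*k - 6.0813)/(1.5625*k^4 + 4.625*k^3 + 16.3225*k^2 + 19.092*k + 26.6256)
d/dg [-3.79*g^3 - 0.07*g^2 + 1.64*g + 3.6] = -11.37*g^2 - 0.14*g + 1.64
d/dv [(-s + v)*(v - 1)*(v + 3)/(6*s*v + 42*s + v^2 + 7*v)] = ((s - v)*(v - 1)*(v + 3)*(6*s + 2*v + 7) + (-(s - v)*(v - 1) - (s - v)*(v + 3) + (v - 1)*(v + 3))*(6*s*v + 42*s + v^2 + 7*v))/(6*s*v + 42*s + v^2 + 7*v)^2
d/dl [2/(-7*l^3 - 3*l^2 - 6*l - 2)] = 6*(7*l^2 + 2*l + 2)/(7*l^3 + 3*l^2 + 6*l + 2)^2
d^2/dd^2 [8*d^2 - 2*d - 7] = 16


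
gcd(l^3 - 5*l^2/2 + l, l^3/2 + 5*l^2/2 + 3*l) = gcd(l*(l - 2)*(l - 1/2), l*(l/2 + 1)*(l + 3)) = l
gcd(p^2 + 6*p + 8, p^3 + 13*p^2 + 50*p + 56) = p^2 + 6*p + 8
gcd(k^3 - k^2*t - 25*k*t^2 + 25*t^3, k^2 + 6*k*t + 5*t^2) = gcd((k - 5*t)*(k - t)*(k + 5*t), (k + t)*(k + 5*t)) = k + 5*t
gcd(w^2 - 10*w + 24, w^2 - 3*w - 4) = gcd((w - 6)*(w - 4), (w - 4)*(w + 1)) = w - 4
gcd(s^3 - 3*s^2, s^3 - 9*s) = s^2 - 3*s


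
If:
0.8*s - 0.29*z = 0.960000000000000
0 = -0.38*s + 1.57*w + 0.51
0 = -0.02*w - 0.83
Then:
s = -170.12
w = -41.50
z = -472.60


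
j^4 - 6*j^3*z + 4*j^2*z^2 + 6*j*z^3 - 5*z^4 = (j - 5*z)*(j - z)^2*(j + z)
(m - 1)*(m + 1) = m^2 - 1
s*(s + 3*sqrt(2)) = s^2 + 3*sqrt(2)*s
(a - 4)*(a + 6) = a^2 + 2*a - 24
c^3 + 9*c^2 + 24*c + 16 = (c + 1)*(c + 4)^2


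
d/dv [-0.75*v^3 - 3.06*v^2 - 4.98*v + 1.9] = -2.25*v^2 - 6.12*v - 4.98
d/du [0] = 0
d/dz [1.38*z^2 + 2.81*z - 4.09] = 2.76*z + 2.81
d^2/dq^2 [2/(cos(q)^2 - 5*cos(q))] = 2*(-(1 - cos(2*q))^2 - 75*cos(q)/4 - 27*cos(2*q)/2 + 15*cos(3*q)/4 + 81/2)/((cos(q) - 5)^3*cos(q)^3)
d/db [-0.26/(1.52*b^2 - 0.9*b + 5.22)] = (0.7904*b - 0.234)/(1.52*b^2 - 0.9*b + 5.22)^2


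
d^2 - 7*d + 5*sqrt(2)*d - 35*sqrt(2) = (d - 7)*(d + 5*sqrt(2))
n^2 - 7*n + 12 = (n - 4)*(n - 3)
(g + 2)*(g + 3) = g^2 + 5*g + 6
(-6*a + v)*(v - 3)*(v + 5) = -6*a*v^2 - 12*a*v + 90*a + v^3 + 2*v^2 - 15*v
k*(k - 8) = k^2 - 8*k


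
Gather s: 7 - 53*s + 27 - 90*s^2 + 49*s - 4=-90*s^2 - 4*s + 30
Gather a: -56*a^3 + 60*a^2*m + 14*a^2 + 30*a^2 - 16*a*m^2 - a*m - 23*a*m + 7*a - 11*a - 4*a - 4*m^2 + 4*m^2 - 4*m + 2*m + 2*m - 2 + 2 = -56*a^3 + a^2*(60*m + 44) + a*(-16*m^2 - 24*m - 8)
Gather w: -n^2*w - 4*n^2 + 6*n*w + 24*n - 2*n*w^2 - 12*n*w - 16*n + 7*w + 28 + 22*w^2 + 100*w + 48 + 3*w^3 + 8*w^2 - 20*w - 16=-4*n^2 + 8*n + 3*w^3 + w^2*(30 - 2*n) + w*(-n^2 - 6*n + 87) + 60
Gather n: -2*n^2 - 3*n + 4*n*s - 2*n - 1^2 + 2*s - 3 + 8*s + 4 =-2*n^2 + n*(4*s - 5) + 10*s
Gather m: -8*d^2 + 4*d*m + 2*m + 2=-8*d^2 + m*(4*d + 2) + 2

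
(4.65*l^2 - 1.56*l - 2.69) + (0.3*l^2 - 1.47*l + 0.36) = 4.95*l^2 - 3.03*l - 2.33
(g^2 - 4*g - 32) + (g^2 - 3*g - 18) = 2*g^2 - 7*g - 50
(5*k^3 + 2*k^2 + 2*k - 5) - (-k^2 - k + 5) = 5*k^3 + 3*k^2 + 3*k - 10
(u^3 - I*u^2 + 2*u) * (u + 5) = u^4 + 5*u^3 - I*u^3 + 2*u^2 - 5*I*u^2 + 10*u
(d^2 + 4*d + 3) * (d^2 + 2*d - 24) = d^4 + 6*d^3 - 13*d^2 - 90*d - 72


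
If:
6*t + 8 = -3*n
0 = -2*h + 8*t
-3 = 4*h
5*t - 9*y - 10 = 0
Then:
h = -3/4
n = -55/24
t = -3/16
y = -175/144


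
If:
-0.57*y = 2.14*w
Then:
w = -0.266355140186916*y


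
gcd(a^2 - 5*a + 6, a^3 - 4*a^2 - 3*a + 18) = a - 3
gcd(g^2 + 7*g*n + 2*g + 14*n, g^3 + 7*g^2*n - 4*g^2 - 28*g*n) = g + 7*n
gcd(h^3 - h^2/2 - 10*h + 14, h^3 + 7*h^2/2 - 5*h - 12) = h - 2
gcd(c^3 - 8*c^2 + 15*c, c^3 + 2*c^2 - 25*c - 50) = c - 5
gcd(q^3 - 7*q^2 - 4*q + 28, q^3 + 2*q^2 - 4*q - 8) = q^2 - 4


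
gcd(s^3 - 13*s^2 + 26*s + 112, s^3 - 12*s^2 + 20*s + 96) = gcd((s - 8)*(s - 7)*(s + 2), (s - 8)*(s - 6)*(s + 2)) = s^2 - 6*s - 16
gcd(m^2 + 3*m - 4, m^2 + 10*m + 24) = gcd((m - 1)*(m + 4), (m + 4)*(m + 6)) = m + 4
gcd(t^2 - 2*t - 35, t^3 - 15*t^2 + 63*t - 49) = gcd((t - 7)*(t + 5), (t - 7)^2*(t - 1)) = t - 7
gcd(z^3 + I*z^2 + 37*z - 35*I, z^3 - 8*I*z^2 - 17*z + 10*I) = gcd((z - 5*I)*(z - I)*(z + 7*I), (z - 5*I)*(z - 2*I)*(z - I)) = z^2 - 6*I*z - 5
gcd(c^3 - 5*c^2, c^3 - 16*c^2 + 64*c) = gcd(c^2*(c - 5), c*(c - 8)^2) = c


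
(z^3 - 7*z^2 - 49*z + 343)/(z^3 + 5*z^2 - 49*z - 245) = (z - 7)/(z + 5)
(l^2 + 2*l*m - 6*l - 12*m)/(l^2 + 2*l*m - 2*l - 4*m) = (l - 6)/(l - 2)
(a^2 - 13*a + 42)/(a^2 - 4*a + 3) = (a^2 - 13*a + 42)/(a^2 - 4*a + 3)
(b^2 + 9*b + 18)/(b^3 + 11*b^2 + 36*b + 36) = 1/(b + 2)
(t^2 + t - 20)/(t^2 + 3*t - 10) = (t - 4)/(t - 2)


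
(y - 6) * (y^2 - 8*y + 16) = y^3 - 14*y^2 + 64*y - 96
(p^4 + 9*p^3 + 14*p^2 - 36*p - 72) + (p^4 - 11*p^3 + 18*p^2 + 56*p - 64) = 2*p^4 - 2*p^3 + 32*p^2 + 20*p - 136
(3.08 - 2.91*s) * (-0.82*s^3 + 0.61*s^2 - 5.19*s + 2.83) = 2.3862*s^4 - 4.3007*s^3 + 16.9817*s^2 - 24.2205*s + 8.7164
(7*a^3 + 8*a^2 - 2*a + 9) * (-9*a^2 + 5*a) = -63*a^5 - 37*a^4 + 58*a^3 - 91*a^2 + 45*a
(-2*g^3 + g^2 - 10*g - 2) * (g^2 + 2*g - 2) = -2*g^5 - 3*g^4 - 4*g^3 - 24*g^2 + 16*g + 4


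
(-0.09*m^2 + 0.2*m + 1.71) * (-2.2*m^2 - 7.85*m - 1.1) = 0.198*m^4 + 0.2665*m^3 - 5.233*m^2 - 13.6435*m - 1.881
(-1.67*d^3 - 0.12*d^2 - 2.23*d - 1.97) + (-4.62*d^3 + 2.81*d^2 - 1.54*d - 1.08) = -6.29*d^3 + 2.69*d^2 - 3.77*d - 3.05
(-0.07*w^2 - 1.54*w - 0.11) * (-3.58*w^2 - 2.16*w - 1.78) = 0.2506*w^4 + 5.6644*w^3 + 3.8448*w^2 + 2.9788*w + 0.1958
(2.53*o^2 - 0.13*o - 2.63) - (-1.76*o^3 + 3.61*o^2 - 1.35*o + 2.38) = 1.76*o^3 - 1.08*o^2 + 1.22*o - 5.01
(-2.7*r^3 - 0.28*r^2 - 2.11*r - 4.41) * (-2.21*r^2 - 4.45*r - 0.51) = 5.967*r^5 + 12.6338*r^4 + 7.2861*r^3 + 19.2784*r^2 + 20.7006*r + 2.2491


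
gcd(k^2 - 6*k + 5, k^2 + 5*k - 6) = k - 1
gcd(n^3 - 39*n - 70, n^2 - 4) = n + 2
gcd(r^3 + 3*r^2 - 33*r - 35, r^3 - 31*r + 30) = r - 5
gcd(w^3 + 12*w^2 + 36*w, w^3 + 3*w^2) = w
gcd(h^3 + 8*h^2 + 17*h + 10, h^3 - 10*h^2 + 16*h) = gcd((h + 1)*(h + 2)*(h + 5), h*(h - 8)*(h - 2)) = 1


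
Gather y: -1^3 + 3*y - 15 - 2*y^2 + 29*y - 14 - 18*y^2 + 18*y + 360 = -20*y^2 + 50*y + 330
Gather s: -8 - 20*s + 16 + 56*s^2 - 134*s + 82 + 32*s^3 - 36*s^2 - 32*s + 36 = 32*s^3 + 20*s^2 - 186*s + 126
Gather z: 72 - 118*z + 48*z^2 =48*z^2 - 118*z + 72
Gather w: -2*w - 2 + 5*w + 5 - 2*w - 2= w + 1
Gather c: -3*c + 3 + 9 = 12 - 3*c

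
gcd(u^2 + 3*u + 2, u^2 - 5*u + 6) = 1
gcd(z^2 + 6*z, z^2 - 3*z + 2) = 1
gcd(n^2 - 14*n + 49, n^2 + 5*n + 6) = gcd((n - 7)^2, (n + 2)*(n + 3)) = 1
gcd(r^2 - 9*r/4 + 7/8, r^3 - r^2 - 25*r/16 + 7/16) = r - 7/4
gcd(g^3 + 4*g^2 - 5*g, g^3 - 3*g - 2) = 1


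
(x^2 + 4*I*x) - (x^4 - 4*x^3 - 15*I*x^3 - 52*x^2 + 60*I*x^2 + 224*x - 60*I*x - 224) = -x^4 + 4*x^3 + 15*I*x^3 + 53*x^2 - 60*I*x^2 - 224*x + 64*I*x + 224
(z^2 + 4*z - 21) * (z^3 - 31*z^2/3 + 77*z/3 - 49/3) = z^5 - 19*z^4/3 - 110*z^3/3 + 910*z^2/3 - 1813*z/3 + 343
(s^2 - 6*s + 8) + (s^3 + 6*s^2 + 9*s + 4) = s^3 + 7*s^2 + 3*s + 12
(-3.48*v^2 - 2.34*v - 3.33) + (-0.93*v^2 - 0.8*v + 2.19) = -4.41*v^2 - 3.14*v - 1.14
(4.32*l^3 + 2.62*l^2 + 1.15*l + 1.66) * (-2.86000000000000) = -12.3552*l^3 - 7.4932*l^2 - 3.289*l - 4.7476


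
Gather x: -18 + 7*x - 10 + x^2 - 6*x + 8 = x^2 + x - 20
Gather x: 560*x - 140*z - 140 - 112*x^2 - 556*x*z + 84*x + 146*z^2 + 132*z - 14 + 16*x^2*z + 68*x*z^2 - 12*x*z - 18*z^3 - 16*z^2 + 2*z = x^2*(16*z - 112) + x*(68*z^2 - 568*z + 644) - 18*z^3 + 130*z^2 - 6*z - 154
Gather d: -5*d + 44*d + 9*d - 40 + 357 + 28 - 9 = 48*d + 336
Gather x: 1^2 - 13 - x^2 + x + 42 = -x^2 + x + 30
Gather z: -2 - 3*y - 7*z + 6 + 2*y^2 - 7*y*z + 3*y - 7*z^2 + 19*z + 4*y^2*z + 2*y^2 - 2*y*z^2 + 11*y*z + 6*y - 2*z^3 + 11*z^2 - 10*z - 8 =4*y^2 + 6*y - 2*z^3 + z^2*(4 - 2*y) + z*(4*y^2 + 4*y + 2) - 4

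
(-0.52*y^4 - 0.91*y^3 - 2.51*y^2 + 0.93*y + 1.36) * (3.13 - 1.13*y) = 0.5876*y^5 - 0.5993*y^4 - 0.0120000000000005*y^3 - 8.9072*y^2 + 1.3741*y + 4.2568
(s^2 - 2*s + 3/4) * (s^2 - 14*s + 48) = s^4 - 16*s^3 + 307*s^2/4 - 213*s/2 + 36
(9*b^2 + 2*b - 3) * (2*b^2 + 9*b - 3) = 18*b^4 + 85*b^3 - 15*b^2 - 33*b + 9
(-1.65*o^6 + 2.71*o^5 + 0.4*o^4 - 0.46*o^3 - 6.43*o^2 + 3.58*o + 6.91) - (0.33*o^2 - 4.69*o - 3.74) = -1.65*o^6 + 2.71*o^5 + 0.4*o^4 - 0.46*o^3 - 6.76*o^2 + 8.27*o + 10.65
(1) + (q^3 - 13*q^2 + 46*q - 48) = q^3 - 13*q^2 + 46*q - 47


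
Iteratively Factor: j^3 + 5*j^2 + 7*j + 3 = (j + 1)*(j^2 + 4*j + 3) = (j + 1)^2*(j + 3)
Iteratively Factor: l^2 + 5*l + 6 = (l + 3)*(l + 2)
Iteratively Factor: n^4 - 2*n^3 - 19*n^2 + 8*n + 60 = (n + 3)*(n^3 - 5*n^2 - 4*n + 20) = (n - 5)*(n + 3)*(n^2 - 4) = (n - 5)*(n + 2)*(n + 3)*(n - 2)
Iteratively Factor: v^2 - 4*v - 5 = (v + 1)*(v - 5)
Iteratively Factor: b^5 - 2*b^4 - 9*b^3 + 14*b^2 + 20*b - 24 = (b + 2)*(b^4 - 4*b^3 - b^2 + 16*b - 12) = (b + 2)^2*(b^3 - 6*b^2 + 11*b - 6) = (b - 1)*(b + 2)^2*(b^2 - 5*b + 6) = (b - 3)*(b - 1)*(b + 2)^2*(b - 2)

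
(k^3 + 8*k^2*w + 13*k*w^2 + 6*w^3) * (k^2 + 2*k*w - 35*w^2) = k^5 + 10*k^4*w - 6*k^3*w^2 - 248*k^2*w^3 - 443*k*w^4 - 210*w^5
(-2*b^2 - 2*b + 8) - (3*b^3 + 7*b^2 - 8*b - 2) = -3*b^3 - 9*b^2 + 6*b + 10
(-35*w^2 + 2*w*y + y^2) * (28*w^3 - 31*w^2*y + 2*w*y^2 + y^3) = -980*w^5 + 1141*w^4*y - 104*w^3*y^2 - 62*w^2*y^3 + 4*w*y^4 + y^5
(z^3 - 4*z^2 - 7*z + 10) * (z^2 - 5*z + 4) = z^5 - 9*z^4 + 17*z^3 + 29*z^2 - 78*z + 40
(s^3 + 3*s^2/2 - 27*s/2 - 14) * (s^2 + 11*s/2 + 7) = s^5 + 7*s^4 + 7*s^3/4 - 311*s^2/4 - 343*s/2 - 98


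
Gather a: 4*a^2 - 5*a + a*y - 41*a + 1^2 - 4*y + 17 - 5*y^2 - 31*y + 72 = 4*a^2 + a*(y - 46) - 5*y^2 - 35*y + 90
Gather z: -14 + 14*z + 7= 14*z - 7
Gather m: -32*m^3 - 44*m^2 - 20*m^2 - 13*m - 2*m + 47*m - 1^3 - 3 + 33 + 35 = -32*m^3 - 64*m^2 + 32*m + 64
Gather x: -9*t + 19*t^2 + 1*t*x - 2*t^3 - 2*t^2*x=-2*t^3 + 19*t^2 - 9*t + x*(-2*t^2 + t)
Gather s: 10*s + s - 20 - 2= 11*s - 22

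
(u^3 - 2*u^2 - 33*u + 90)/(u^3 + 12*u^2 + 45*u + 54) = (u^2 - 8*u + 15)/(u^2 + 6*u + 9)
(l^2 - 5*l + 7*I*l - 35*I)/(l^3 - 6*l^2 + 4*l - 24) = (l^2 + l*(-5 + 7*I) - 35*I)/(l^3 - 6*l^2 + 4*l - 24)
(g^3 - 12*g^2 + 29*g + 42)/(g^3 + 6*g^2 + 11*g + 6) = (g^2 - 13*g + 42)/(g^2 + 5*g + 6)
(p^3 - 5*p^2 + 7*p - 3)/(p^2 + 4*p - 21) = (p^2 - 2*p + 1)/(p + 7)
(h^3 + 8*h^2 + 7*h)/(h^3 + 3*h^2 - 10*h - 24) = h*(h^2 + 8*h + 7)/(h^3 + 3*h^2 - 10*h - 24)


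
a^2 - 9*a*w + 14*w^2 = (a - 7*w)*(a - 2*w)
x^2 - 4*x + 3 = (x - 3)*(x - 1)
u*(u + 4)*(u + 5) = u^3 + 9*u^2 + 20*u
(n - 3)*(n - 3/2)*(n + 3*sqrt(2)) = n^3 - 9*n^2/2 + 3*sqrt(2)*n^2 - 27*sqrt(2)*n/2 + 9*n/2 + 27*sqrt(2)/2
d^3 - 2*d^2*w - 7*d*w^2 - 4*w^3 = (d - 4*w)*(d + w)^2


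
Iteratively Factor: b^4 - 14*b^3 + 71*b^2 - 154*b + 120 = (b - 5)*(b^3 - 9*b^2 + 26*b - 24) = (b - 5)*(b - 3)*(b^2 - 6*b + 8) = (b - 5)*(b - 3)*(b - 2)*(b - 4)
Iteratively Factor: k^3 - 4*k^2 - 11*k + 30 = (k - 5)*(k^2 + k - 6) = (k - 5)*(k - 2)*(k + 3)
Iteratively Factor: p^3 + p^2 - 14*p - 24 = (p + 2)*(p^2 - p - 12) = (p + 2)*(p + 3)*(p - 4)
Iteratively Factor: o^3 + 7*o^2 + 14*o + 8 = (o + 1)*(o^2 + 6*o + 8) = (o + 1)*(o + 4)*(o + 2)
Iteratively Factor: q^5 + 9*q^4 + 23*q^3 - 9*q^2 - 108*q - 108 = (q + 3)*(q^4 + 6*q^3 + 5*q^2 - 24*q - 36) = (q - 2)*(q + 3)*(q^3 + 8*q^2 + 21*q + 18) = (q - 2)*(q + 3)^2*(q^2 + 5*q + 6) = (q - 2)*(q + 2)*(q + 3)^2*(q + 3)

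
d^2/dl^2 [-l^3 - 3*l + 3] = -6*l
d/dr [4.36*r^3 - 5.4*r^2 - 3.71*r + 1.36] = 13.08*r^2 - 10.8*r - 3.71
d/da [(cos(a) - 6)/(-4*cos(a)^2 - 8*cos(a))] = (-sin(a) + 12*sin(a)/cos(a)^2 + 12*tan(a))/(4*(cos(a) + 2)^2)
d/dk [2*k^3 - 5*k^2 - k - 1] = 6*k^2 - 10*k - 1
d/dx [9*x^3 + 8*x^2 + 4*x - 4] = 27*x^2 + 16*x + 4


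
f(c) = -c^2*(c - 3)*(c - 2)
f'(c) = -c^2*(c - 3) - c^2*(c - 2) - 2*c*(c - 3)*(c - 2) = c*(-4*c^2 + 15*c - 12)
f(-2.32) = -123.70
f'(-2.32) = 158.52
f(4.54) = -80.62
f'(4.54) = -119.61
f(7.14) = -1084.83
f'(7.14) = -776.96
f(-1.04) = -13.28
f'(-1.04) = 33.20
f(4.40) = -65.05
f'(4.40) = -103.14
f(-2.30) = -120.56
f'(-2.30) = 155.62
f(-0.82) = -7.24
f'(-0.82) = 22.13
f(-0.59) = -3.24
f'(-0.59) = 13.12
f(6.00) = -432.00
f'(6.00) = -396.00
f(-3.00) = -270.00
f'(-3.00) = 279.00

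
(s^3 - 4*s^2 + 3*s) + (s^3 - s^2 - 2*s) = 2*s^3 - 5*s^2 + s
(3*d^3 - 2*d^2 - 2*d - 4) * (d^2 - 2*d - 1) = 3*d^5 - 8*d^4 - d^3 + 2*d^2 + 10*d + 4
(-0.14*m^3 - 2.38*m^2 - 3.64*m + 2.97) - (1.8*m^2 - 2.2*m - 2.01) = -0.14*m^3 - 4.18*m^2 - 1.44*m + 4.98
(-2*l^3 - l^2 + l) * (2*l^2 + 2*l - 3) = -4*l^5 - 6*l^4 + 6*l^3 + 5*l^2 - 3*l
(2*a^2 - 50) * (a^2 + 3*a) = 2*a^4 + 6*a^3 - 50*a^2 - 150*a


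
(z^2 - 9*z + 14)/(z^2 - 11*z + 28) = (z - 2)/(z - 4)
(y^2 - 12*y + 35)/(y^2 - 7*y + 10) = (y - 7)/(y - 2)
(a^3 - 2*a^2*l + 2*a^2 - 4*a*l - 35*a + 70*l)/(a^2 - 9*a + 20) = (a^2 - 2*a*l + 7*a - 14*l)/(a - 4)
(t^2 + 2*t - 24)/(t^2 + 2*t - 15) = (t^2 + 2*t - 24)/(t^2 + 2*t - 15)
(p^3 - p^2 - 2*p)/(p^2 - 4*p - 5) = p*(p - 2)/(p - 5)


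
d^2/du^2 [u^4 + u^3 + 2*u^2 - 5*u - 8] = 12*u^2 + 6*u + 4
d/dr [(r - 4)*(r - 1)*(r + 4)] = 3*r^2 - 2*r - 16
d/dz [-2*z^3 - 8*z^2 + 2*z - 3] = -6*z^2 - 16*z + 2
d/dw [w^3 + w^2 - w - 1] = 3*w^2 + 2*w - 1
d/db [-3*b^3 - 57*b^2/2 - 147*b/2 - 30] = -9*b^2 - 57*b - 147/2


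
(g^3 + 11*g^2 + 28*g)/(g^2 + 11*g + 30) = g*(g^2 + 11*g + 28)/(g^2 + 11*g + 30)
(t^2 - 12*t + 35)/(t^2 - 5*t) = (t - 7)/t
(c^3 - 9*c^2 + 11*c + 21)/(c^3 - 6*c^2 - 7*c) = (c - 3)/c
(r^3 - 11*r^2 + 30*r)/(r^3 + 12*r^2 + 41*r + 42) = r*(r^2 - 11*r + 30)/(r^3 + 12*r^2 + 41*r + 42)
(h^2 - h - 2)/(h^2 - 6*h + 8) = (h + 1)/(h - 4)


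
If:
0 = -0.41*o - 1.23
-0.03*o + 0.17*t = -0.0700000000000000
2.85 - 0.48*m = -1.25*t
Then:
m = 3.49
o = -3.00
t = -0.94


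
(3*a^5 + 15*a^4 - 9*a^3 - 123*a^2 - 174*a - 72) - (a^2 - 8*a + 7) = 3*a^5 + 15*a^4 - 9*a^3 - 124*a^2 - 166*a - 79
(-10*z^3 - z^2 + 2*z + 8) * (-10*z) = 100*z^4 + 10*z^3 - 20*z^2 - 80*z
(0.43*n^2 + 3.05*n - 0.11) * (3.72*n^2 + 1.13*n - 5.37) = 1.5996*n^4 + 11.8319*n^3 + 0.7282*n^2 - 16.5028*n + 0.5907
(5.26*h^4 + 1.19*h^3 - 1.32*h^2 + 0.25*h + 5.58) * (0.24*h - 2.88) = 1.2624*h^5 - 14.8632*h^4 - 3.744*h^3 + 3.8616*h^2 + 0.6192*h - 16.0704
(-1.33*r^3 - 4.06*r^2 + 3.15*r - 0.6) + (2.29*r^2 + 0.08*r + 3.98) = -1.33*r^3 - 1.77*r^2 + 3.23*r + 3.38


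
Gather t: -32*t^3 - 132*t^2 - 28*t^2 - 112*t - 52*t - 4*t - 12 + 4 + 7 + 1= -32*t^3 - 160*t^2 - 168*t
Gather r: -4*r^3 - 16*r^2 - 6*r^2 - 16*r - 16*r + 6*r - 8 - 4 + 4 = -4*r^3 - 22*r^2 - 26*r - 8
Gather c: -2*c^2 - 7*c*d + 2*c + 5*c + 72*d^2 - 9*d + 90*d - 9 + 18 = -2*c^2 + c*(7 - 7*d) + 72*d^2 + 81*d + 9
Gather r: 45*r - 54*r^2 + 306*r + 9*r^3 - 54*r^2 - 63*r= 9*r^3 - 108*r^2 + 288*r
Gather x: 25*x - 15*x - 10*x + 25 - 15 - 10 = 0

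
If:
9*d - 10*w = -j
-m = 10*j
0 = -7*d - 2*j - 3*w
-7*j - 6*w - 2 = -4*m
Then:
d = 46/4493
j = -194/4493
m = 1940/4493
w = 22/4493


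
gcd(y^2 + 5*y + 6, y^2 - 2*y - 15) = y + 3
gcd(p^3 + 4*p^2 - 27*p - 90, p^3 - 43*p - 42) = p + 6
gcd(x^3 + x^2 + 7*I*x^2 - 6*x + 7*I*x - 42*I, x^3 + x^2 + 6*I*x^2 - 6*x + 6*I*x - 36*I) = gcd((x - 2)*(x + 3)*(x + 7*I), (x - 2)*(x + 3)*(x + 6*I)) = x^2 + x - 6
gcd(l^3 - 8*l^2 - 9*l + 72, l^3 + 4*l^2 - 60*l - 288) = l - 8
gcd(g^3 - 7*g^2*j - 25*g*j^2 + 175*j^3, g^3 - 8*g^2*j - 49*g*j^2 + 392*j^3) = g - 7*j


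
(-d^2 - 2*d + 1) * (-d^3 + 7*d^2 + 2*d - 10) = d^5 - 5*d^4 - 17*d^3 + 13*d^2 + 22*d - 10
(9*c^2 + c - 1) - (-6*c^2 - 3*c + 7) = 15*c^2 + 4*c - 8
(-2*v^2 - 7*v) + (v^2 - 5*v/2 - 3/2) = -v^2 - 19*v/2 - 3/2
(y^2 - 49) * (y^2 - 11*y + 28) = y^4 - 11*y^3 - 21*y^2 + 539*y - 1372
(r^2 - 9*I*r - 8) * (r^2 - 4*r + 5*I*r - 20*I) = r^4 - 4*r^3 - 4*I*r^3 + 37*r^2 + 16*I*r^2 - 148*r - 40*I*r + 160*I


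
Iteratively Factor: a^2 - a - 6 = (a - 3)*(a + 2)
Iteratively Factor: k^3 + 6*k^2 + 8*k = (k + 2)*(k^2 + 4*k) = (k + 2)*(k + 4)*(k)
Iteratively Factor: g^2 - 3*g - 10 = (g - 5)*(g + 2)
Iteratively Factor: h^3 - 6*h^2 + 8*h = (h - 2)*(h^2 - 4*h) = h*(h - 2)*(h - 4)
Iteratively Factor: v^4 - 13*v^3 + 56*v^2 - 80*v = (v)*(v^3 - 13*v^2 + 56*v - 80) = v*(v - 4)*(v^2 - 9*v + 20) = v*(v - 5)*(v - 4)*(v - 4)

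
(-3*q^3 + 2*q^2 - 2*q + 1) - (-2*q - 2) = -3*q^3 + 2*q^2 + 3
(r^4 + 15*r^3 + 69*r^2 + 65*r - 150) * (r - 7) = r^5 + 8*r^4 - 36*r^3 - 418*r^2 - 605*r + 1050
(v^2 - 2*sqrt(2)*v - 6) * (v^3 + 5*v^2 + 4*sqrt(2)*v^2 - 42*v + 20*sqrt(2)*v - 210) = v^5 + 2*sqrt(2)*v^4 + 5*v^4 - 64*v^3 + 10*sqrt(2)*v^3 - 320*v^2 + 60*sqrt(2)*v^2 + 252*v + 300*sqrt(2)*v + 1260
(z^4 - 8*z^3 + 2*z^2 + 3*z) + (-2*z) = z^4 - 8*z^3 + 2*z^2 + z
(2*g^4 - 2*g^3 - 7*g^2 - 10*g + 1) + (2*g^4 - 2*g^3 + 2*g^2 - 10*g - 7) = 4*g^4 - 4*g^3 - 5*g^2 - 20*g - 6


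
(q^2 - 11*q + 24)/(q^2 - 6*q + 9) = (q - 8)/(q - 3)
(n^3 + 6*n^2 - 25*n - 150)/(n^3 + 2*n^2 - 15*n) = (n^2 + n - 30)/(n*(n - 3))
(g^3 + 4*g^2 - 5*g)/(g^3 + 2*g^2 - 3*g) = (g + 5)/(g + 3)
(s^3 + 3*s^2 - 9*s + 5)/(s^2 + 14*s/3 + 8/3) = 3*(s^3 + 3*s^2 - 9*s + 5)/(3*s^2 + 14*s + 8)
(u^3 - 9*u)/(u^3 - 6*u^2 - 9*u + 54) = u/(u - 6)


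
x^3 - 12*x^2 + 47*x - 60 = (x - 5)*(x - 4)*(x - 3)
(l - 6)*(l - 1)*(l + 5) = l^3 - 2*l^2 - 29*l + 30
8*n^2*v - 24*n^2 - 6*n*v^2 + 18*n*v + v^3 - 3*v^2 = (-4*n + v)*(-2*n + v)*(v - 3)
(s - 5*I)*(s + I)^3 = s^4 - 2*I*s^3 + 12*s^2 + 14*I*s - 5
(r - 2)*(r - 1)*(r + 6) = r^3 + 3*r^2 - 16*r + 12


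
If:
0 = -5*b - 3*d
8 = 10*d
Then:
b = -12/25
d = 4/5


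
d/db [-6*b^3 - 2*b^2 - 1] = 2*b*(-9*b - 2)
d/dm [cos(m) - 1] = -sin(m)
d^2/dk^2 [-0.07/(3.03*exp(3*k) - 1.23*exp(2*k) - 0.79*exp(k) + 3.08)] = (-0.07*(-18.18*exp(2*k) + 4.92*exp(k) + 1.58)*(-9.09*exp(2*k) + 2.46*exp(k) + 0.79)*exp(k) + (1.9089*exp(2*k) - 0.3444*exp(k) - 0.0553)*(3.03*exp(3*k) - 1.23*exp(2*k) - 0.79*exp(k) + 3.08))*exp(k)/(3.03*exp(3*k) - 1.23*exp(2*k) - 0.79*exp(k) + 3.08)^3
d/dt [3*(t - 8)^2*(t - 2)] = 9*(t - 8)*(t - 4)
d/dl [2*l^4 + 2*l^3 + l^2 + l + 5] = 8*l^3 + 6*l^2 + 2*l + 1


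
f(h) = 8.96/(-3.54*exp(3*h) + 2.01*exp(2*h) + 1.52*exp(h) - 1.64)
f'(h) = 8.96*(10.62*exp(3*h) - 4.02*exp(2*h) - 1.52*exp(h))/(-3.54*exp(3*h) + 2.01*exp(2*h) + 1.52*exp(h) - 1.64)^2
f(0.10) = -3.92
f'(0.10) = 13.31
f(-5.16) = -5.49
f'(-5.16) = -0.03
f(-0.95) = -9.37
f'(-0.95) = -5.63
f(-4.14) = -5.55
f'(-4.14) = -0.09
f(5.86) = -0.00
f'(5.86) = 0.00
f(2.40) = -0.00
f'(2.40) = 0.01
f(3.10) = -0.00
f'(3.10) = 0.00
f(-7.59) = -5.47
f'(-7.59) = -0.00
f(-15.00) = -5.46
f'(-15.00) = 0.00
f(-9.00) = -5.46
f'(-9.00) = 0.00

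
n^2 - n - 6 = (n - 3)*(n + 2)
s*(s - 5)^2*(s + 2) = s^4 - 8*s^3 + 5*s^2 + 50*s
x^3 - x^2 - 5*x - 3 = (x - 3)*(x + 1)^2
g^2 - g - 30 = (g - 6)*(g + 5)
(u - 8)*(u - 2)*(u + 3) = u^3 - 7*u^2 - 14*u + 48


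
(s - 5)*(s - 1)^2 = s^3 - 7*s^2 + 11*s - 5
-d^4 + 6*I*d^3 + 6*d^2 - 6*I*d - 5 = (d - 5*I)*(d - I)*(I*d - I)*(I*d + I)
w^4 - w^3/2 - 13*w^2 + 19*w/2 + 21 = (w - 3)*(w - 2)*(w + 1)*(w + 7/2)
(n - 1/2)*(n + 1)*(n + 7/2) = n^3 + 4*n^2 + 5*n/4 - 7/4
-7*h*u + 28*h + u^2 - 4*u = (-7*h + u)*(u - 4)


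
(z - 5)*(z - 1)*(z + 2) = z^3 - 4*z^2 - 7*z + 10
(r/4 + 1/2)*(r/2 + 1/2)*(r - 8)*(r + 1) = r^4/8 - r^3/2 - 27*r^2/8 - 19*r/4 - 2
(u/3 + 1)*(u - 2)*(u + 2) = u^3/3 + u^2 - 4*u/3 - 4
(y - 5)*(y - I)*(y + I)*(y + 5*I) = y^4 - 5*y^3 + 5*I*y^3 + y^2 - 25*I*y^2 - 5*y + 5*I*y - 25*I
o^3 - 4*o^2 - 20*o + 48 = (o - 6)*(o - 2)*(o + 4)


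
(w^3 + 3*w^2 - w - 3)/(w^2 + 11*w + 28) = (w^3 + 3*w^2 - w - 3)/(w^2 + 11*w + 28)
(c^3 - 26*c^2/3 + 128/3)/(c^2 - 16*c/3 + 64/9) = 3*(c^2 - 6*c - 16)/(3*c - 8)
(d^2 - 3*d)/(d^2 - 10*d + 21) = d/(d - 7)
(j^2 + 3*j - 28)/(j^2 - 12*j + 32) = (j + 7)/(j - 8)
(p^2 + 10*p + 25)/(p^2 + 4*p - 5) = (p + 5)/(p - 1)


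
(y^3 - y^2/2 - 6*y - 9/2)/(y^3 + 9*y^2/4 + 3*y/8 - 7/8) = 4*(2*y^2 - 3*y - 9)/(8*y^2 + 10*y - 7)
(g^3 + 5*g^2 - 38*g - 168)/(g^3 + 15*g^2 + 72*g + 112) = (g - 6)/(g + 4)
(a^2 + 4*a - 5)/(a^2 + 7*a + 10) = (a - 1)/(a + 2)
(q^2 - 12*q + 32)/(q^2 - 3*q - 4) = (q - 8)/(q + 1)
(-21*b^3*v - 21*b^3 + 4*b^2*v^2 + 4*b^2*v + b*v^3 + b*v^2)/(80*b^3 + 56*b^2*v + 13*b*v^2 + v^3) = b*(-21*b^2*v - 21*b^2 + 4*b*v^2 + 4*b*v + v^3 + v^2)/(80*b^3 + 56*b^2*v + 13*b*v^2 + v^3)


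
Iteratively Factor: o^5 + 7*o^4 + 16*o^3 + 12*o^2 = (o)*(o^4 + 7*o^3 + 16*o^2 + 12*o) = o^2*(o^3 + 7*o^2 + 16*o + 12) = o^2*(o + 2)*(o^2 + 5*o + 6) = o^2*(o + 2)^2*(o + 3)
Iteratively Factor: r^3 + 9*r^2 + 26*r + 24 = (r + 4)*(r^2 + 5*r + 6) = (r + 3)*(r + 4)*(r + 2)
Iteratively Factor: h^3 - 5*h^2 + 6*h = (h)*(h^2 - 5*h + 6) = h*(h - 2)*(h - 3)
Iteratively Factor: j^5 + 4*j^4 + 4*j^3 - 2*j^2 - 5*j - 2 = (j + 2)*(j^4 + 2*j^3 - 2*j - 1) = (j + 1)*(j + 2)*(j^3 + j^2 - j - 1) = (j + 1)^2*(j + 2)*(j^2 - 1) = (j - 1)*(j + 1)^2*(j + 2)*(j + 1)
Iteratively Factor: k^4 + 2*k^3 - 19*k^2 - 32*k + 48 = (k + 4)*(k^3 - 2*k^2 - 11*k + 12) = (k - 1)*(k + 4)*(k^2 - k - 12) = (k - 1)*(k + 3)*(k + 4)*(k - 4)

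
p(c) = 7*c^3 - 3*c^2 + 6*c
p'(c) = 21*c^2 - 6*c + 6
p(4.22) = 497.95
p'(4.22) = 354.66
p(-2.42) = -131.30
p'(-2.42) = 143.50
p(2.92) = 166.22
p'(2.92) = 167.53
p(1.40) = 21.73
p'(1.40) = 38.76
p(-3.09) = -253.71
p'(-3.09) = 225.05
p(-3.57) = -378.15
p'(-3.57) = 295.06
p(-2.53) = -147.74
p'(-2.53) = 155.60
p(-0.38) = -3.10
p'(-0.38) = 11.31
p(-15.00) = -24390.00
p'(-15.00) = 4821.00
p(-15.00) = -24390.00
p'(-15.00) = 4821.00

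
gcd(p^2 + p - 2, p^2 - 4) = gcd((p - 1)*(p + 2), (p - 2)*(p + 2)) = p + 2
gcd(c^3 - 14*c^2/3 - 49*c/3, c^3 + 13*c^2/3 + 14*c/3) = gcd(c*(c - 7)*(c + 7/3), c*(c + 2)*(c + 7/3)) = c^2 + 7*c/3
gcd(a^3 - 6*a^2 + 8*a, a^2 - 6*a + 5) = 1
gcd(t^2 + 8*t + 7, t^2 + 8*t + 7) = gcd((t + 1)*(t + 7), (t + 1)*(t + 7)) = t^2 + 8*t + 7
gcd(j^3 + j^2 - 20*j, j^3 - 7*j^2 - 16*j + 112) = j - 4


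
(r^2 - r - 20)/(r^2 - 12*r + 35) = (r + 4)/(r - 7)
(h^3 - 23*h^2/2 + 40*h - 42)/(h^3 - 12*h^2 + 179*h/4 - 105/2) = 2*(h - 2)/(2*h - 5)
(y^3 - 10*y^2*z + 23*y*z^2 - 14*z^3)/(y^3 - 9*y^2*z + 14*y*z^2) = (y - z)/y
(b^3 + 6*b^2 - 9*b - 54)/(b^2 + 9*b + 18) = b - 3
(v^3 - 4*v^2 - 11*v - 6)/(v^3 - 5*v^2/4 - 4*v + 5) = 4*(v^3 - 4*v^2 - 11*v - 6)/(4*v^3 - 5*v^2 - 16*v + 20)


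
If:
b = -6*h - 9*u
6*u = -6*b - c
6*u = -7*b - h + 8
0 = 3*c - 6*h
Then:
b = -24/5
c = -128/5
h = -64/5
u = 136/15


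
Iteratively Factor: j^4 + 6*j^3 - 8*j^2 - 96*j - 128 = (j + 4)*(j^3 + 2*j^2 - 16*j - 32) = (j + 2)*(j + 4)*(j^2 - 16) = (j - 4)*(j + 2)*(j + 4)*(j + 4)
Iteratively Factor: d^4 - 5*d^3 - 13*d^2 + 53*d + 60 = (d - 4)*(d^3 - d^2 - 17*d - 15) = (d - 4)*(d + 1)*(d^2 - 2*d - 15) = (d - 5)*(d - 4)*(d + 1)*(d + 3)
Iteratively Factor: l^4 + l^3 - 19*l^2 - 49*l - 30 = (l - 5)*(l^3 + 6*l^2 + 11*l + 6) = (l - 5)*(l + 1)*(l^2 + 5*l + 6) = (l - 5)*(l + 1)*(l + 2)*(l + 3)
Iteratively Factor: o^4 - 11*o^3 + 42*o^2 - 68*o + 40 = (o - 2)*(o^3 - 9*o^2 + 24*o - 20) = (o - 2)^2*(o^2 - 7*o + 10) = (o - 2)^3*(o - 5)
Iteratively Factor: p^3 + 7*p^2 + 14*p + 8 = (p + 2)*(p^2 + 5*p + 4) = (p + 1)*(p + 2)*(p + 4)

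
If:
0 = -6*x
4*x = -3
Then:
No Solution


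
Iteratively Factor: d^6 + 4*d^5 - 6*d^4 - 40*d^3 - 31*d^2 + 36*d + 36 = (d - 1)*(d^5 + 5*d^4 - d^3 - 41*d^2 - 72*d - 36) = (d - 1)*(d + 1)*(d^4 + 4*d^3 - 5*d^2 - 36*d - 36) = (d - 1)*(d + 1)*(d + 2)*(d^3 + 2*d^2 - 9*d - 18) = (d - 1)*(d + 1)*(d + 2)^2*(d^2 - 9) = (d - 3)*(d - 1)*(d + 1)*(d + 2)^2*(d + 3)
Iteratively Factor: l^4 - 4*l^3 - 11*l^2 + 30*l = (l - 2)*(l^3 - 2*l^2 - 15*l) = (l - 5)*(l - 2)*(l^2 + 3*l) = l*(l - 5)*(l - 2)*(l + 3)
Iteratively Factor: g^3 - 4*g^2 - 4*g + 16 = (g - 2)*(g^2 - 2*g - 8) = (g - 2)*(g + 2)*(g - 4)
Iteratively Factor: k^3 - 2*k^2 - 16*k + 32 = (k - 2)*(k^2 - 16) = (k - 4)*(k - 2)*(k + 4)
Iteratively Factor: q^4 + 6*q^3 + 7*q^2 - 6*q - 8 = (q + 2)*(q^3 + 4*q^2 - q - 4) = (q - 1)*(q + 2)*(q^2 + 5*q + 4) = (q - 1)*(q + 1)*(q + 2)*(q + 4)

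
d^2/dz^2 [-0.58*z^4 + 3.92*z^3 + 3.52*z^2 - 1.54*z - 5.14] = -6.96*z^2 + 23.52*z + 7.04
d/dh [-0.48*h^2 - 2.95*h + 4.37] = -0.96*h - 2.95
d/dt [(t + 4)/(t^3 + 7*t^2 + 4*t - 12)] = (t^3 + 7*t^2 + 4*t - (t + 4)*(3*t^2 + 14*t + 4) - 12)/(t^3 + 7*t^2 + 4*t - 12)^2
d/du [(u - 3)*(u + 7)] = 2*u + 4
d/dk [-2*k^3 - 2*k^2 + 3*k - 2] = -6*k^2 - 4*k + 3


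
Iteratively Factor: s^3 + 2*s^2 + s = (s)*(s^2 + 2*s + 1) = s*(s + 1)*(s + 1)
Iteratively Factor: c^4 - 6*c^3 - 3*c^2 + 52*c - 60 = (c - 5)*(c^3 - c^2 - 8*c + 12) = (c - 5)*(c - 2)*(c^2 + c - 6) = (c - 5)*(c - 2)*(c + 3)*(c - 2)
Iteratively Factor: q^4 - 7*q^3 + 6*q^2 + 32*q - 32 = (q - 4)*(q^3 - 3*q^2 - 6*q + 8) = (q - 4)*(q + 2)*(q^2 - 5*q + 4) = (q - 4)^2*(q + 2)*(q - 1)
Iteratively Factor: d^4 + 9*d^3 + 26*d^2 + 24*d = (d)*(d^3 + 9*d^2 + 26*d + 24) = d*(d + 4)*(d^2 + 5*d + 6) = d*(d + 3)*(d + 4)*(d + 2)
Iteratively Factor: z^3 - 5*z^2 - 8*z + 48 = (z - 4)*(z^2 - z - 12) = (z - 4)^2*(z + 3)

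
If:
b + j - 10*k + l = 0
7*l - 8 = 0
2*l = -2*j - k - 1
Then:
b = 21*k/2 + 1/2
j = -k/2 - 23/14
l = 8/7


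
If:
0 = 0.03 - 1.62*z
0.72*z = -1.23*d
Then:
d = -0.01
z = 0.02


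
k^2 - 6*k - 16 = (k - 8)*(k + 2)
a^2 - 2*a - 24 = (a - 6)*(a + 4)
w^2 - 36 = (w - 6)*(w + 6)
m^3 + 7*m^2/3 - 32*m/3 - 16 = (m - 3)*(m + 4/3)*(m + 4)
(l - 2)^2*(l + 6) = l^3 + 2*l^2 - 20*l + 24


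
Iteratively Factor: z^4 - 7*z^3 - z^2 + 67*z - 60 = (z + 3)*(z^3 - 10*z^2 + 29*z - 20) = (z - 1)*(z + 3)*(z^2 - 9*z + 20) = (z - 4)*(z - 1)*(z + 3)*(z - 5)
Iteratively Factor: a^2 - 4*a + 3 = (a - 1)*(a - 3)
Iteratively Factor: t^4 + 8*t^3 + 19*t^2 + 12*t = (t + 4)*(t^3 + 4*t^2 + 3*t) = (t + 1)*(t + 4)*(t^2 + 3*t) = (t + 1)*(t + 3)*(t + 4)*(t)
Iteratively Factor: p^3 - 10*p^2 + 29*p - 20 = (p - 1)*(p^2 - 9*p + 20) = (p - 4)*(p - 1)*(p - 5)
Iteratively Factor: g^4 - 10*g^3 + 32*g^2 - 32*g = (g)*(g^3 - 10*g^2 + 32*g - 32) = g*(g - 2)*(g^2 - 8*g + 16) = g*(g - 4)*(g - 2)*(g - 4)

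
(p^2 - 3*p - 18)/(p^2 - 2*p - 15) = (p - 6)/(p - 5)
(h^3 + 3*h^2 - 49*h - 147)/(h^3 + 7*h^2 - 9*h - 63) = (h - 7)/(h - 3)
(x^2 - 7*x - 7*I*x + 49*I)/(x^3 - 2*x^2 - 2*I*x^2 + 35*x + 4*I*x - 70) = (x - 7)/(x^2 + x*(-2 + 5*I) - 10*I)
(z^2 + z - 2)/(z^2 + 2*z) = (z - 1)/z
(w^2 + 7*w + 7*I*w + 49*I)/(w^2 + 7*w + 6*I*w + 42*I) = (w + 7*I)/(w + 6*I)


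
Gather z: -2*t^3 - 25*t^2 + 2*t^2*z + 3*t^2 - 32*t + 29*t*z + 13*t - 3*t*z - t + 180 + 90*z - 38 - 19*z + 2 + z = -2*t^3 - 22*t^2 - 20*t + z*(2*t^2 + 26*t + 72) + 144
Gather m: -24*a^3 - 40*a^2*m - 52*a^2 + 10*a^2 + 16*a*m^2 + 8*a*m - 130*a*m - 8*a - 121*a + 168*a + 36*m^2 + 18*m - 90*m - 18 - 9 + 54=-24*a^3 - 42*a^2 + 39*a + m^2*(16*a + 36) + m*(-40*a^2 - 122*a - 72) + 27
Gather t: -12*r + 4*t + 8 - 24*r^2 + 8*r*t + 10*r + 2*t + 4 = -24*r^2 - 2*r + t*(8*r + 6) + 12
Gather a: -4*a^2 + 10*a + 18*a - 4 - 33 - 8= -4*a^2 + 28*a - 45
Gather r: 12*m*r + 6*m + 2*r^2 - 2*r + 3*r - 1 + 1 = 6*m + 2*r^2 + r*(12*m + 1)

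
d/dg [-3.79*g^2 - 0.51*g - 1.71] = -7.58*g - 0.51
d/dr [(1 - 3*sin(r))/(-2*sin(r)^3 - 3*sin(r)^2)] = 3*(-sin(r) + 2*cos(2*r))*cos(r)/((2*sin(r) + 3)^2*sin(r)^3)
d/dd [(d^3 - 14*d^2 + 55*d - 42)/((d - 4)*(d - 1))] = (d^2 - 8*d + 10)/(d^2 - 8*d + 16)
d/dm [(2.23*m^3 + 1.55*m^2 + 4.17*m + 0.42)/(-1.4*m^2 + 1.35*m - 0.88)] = (-3.122*m^4 + 6.021*m^3 + 2.0433*m^2 - 1.552*m - 4.2366)/(1.96*m^4 - 3.78*m^3 + 4.2865*m^2 - 2.376*m + 0.7744)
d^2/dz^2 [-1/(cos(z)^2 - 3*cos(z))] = ((1 - cos(2*z))^2 + 45*cos(z)/4 + 11*cos(2*z)/2 - 9*cos(3*z)/4 - 33/2)/((cos(z) - 3)^3*cos(z)^3)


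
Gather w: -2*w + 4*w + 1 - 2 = 2*w - 1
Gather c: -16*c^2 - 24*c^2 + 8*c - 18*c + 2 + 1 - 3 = -40*c^2 - 10*c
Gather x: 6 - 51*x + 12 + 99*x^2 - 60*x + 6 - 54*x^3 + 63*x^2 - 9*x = -54*x^3 + 162*x^2 - 120*x + 24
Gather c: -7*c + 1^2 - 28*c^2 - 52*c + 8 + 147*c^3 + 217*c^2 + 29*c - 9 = 147*c^3 + 189*c^2 - 30*c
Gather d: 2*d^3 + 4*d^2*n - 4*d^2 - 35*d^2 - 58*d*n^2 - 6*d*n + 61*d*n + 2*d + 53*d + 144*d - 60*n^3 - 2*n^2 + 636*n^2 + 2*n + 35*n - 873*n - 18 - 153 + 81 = 2*d^3 + d^2*(4*n - 39) + d*(-58*n^2 + 55*n + 199) - 60*n^3 + 634*n^2 - 836*n - 90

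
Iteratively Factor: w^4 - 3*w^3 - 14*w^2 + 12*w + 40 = (w - 2)*(w^3 - w^2 - 16*w - 20) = (w - 5)*(w - 2)*(w^2 + 4*w + 4) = (w - 5)*(w - 2)*(w + 2)*(w + 2)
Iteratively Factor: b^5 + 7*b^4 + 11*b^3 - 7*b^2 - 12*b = (b + 1)*(b^4 + 6*b^3 + 5*b^2 - 12*b) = (b + 1)*(b + 4)*(b^3 + 2*b^2 - 3*b) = (b - 1)*(b + 1)*(b + 4)*(b^2 + 3*b) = b*(b - 1)*(b + 1)*(b + 4)*(b + 3)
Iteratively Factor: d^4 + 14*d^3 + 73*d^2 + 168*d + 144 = (d + 3)*(d^3 + 11*d^2 + 40*d + 48) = (d + 3)*(d + 4)*(d^2 + 7*d + 12) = (d + 3)*(d + 4)^2*(d + 3)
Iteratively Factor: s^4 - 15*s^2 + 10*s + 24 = (s + 1)*(s^3 - s^2 - 14*s + 24) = (s - 3)*(s + 1)*(s^2 + 2*s - 8) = (s - 3)*(s + 1)*(s + 4)*(s - 2)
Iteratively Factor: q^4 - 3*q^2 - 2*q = (q - 2)*(q^3 + 2*q^2 + q) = q*(q - 2)*(q^2 + 2*q + 1) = q*(q - 2)*(q + 1)*(q + 1)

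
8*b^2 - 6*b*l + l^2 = (-4*b + l)*(-2*b + l)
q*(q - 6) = q^2 - 6*q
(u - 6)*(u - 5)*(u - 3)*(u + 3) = u^4 - 11*u^3 + 21*u^2 + 99*u - 270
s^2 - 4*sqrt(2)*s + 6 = (s - 3*sqrt(2))*(s - sqrt(2))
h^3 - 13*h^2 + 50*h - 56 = (h - 7)*(h - 4)*(h - 2)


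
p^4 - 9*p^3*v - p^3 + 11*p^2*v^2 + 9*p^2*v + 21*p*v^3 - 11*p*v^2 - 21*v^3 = (p - 1)*(p - 7*v)*(p - 3*v)*(p + v)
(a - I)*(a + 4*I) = a^2 + 3*I*a + 4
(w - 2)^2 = w^2 - 4*w + 4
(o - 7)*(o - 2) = o^2 - 9*o + 14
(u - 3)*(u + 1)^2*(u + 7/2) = u^4 + 5*u^3/2 - 17*u^2/2 - 41*u/2 - 21/2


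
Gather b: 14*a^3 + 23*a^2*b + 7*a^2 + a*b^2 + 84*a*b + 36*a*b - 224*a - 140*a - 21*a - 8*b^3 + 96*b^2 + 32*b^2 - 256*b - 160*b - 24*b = 14*a^3 + 7*a^2 - 385*a - 8*b^3 + b^2*(a + 128) + b*(23*a^2 + 120*a - 440)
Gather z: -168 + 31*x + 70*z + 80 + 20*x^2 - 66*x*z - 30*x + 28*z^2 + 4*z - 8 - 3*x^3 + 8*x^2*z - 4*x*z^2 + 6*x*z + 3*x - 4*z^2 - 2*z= -3*x^3 + 20*x^2 + 4*x + z^2*(24 - 4*x) + z*(8*x^2 - 60*x + 72) - 96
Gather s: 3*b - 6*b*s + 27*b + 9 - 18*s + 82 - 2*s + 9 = 30*b + s*(-6*b - 20) + 100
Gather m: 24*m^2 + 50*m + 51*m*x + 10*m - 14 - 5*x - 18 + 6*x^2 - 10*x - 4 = 24*m^2 + m*(51*x + 60) + 6*x^2 - 15*x - 36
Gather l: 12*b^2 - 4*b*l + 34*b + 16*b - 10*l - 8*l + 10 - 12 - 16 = 12*b^2 + 50*b + l*(-4*b - 18) - 18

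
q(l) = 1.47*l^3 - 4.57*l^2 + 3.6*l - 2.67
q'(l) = 4.41*l^2 - 9.14*l + 3.6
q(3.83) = 26.67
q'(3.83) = 33.28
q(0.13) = -2.28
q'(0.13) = 2.49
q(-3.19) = -108.38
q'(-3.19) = 77.63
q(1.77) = -2.46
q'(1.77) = 1.24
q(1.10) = -2.28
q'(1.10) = -1.12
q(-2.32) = -53.98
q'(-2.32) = 48.54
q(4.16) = 39.05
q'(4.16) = 41.90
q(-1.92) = -36.83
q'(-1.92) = 37.41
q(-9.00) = -1476.87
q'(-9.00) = 443.07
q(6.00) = 171.93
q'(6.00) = 107.52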